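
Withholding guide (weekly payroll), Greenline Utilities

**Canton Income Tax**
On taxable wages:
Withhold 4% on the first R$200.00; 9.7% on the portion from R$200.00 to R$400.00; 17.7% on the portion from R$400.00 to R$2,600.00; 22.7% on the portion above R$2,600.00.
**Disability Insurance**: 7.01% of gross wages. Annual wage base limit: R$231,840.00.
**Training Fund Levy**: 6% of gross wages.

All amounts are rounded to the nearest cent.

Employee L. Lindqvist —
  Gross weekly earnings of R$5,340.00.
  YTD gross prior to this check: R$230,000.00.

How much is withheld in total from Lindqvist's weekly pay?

R$1,488.16

Canton Income Tax: taxable = R$5,340.00
  R$416.80 + 22.7% × (R$5,340.00 − R$2,600.00) = R$416.80 + 22.7% × R$2,740.00 = R$1,038.78
Disability Insurance: cap R$231,840.00 − YTD R$230,000.00 = R$1,840.00 subject; 7.01% × R$1,840.00 = R$128.98
Training Fund Levy: 6% × R$5,340.00 = R$320.40
Total: R$1,038.78 + R$128.98 + R$320.40 = R$1,488.16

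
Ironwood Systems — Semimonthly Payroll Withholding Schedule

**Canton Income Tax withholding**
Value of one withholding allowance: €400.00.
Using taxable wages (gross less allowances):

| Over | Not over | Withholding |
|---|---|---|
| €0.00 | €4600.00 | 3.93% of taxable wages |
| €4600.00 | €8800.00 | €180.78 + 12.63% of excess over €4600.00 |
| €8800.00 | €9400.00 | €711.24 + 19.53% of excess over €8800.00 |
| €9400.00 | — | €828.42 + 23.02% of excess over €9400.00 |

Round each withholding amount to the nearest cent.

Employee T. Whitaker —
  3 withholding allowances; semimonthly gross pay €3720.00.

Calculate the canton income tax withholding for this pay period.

€99.04

Canton Income Tax: taxable = €3720.00 − 3×€400.00 = €2520.00
  3.93% × €2520.00 = €99.04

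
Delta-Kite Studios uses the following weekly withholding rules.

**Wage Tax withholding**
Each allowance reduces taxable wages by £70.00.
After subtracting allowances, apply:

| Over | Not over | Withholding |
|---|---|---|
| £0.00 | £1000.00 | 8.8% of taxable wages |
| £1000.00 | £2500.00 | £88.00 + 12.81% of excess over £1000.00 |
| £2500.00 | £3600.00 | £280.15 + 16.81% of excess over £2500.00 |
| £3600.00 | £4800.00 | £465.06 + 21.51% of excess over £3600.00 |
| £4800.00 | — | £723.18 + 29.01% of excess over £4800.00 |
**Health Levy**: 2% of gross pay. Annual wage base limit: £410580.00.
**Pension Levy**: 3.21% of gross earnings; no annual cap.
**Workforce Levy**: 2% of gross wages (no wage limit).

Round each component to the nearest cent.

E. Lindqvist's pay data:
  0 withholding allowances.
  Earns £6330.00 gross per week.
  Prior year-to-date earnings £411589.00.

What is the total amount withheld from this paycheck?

£1496.82

Wage Tax: taxable = £6330.00
  £723.18 + 29.01% × (£6330.00 − £4800.00) = £723.18 + 29.01% × £1530.00 = £1167.03
Health Levy: YTD £411589.00 ≥ cap £410580.00 → £0.00
Pension Levy: 3.21% × £6330.00 = £203.19
Workforce Levy: 2% × £6330.00 = £126.60
Total: £1167.03 + £0.00 + £203.19 + £126.60 = £1496.82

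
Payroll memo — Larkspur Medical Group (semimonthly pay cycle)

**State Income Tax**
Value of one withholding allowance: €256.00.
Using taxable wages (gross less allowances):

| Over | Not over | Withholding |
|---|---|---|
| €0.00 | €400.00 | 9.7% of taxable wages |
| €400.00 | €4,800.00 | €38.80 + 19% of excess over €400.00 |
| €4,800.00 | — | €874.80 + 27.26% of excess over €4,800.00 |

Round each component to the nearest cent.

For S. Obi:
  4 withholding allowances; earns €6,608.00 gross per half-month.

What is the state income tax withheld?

State Income Tax: taxable = €6,608.00 − 4×€256.00 = €5,584.00
  €874.80 + 27.26% × (€5,584.00 − €4,800.00) = €874.80 + 27.26% × €784.00 = €1,088.52

€1,088.52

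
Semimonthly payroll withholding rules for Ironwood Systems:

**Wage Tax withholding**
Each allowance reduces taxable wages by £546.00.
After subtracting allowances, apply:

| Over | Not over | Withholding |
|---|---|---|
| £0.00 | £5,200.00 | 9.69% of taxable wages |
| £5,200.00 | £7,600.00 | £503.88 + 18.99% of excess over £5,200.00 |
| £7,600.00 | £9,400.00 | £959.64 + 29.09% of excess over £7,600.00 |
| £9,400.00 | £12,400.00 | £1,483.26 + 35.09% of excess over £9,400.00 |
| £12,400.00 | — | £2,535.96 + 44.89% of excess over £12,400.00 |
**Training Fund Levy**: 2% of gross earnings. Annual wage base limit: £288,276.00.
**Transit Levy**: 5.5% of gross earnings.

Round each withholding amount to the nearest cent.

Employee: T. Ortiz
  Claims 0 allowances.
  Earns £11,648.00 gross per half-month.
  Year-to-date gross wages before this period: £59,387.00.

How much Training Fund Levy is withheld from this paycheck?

£232.96

Training Fund Levy: 2% × £11,648.00 = £232.96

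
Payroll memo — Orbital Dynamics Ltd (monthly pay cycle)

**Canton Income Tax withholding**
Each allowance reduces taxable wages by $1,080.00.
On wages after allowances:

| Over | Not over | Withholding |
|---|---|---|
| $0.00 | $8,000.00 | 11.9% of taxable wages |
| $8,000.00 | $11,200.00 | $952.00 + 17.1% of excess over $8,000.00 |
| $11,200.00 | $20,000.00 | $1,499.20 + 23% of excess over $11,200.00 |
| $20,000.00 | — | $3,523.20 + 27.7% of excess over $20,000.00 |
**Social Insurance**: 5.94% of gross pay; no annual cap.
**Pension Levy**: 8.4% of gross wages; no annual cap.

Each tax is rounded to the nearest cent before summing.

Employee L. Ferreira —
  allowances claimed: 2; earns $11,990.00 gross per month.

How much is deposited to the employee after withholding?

Canton Income Tax: taxable = $11,990.00 − 2×$1,080.00 = $9,830.00
  $952.00 + 17.1% × ($9,830.00 − $8,000.00) = $952.00 + 17.1% × $1,830.00 = $1,264.93
Social Insurance: 5.94% × $11,990.00 = $712.21
Pension Levy: 8.4% × $11,990.00 = $1,007.16
Total withheld: $1,264.93 + $712.21 + $1,007.16 = $2,984.30
Net pay: $11,990.00 − $2,984.30 = $9,005.70

$9,005.70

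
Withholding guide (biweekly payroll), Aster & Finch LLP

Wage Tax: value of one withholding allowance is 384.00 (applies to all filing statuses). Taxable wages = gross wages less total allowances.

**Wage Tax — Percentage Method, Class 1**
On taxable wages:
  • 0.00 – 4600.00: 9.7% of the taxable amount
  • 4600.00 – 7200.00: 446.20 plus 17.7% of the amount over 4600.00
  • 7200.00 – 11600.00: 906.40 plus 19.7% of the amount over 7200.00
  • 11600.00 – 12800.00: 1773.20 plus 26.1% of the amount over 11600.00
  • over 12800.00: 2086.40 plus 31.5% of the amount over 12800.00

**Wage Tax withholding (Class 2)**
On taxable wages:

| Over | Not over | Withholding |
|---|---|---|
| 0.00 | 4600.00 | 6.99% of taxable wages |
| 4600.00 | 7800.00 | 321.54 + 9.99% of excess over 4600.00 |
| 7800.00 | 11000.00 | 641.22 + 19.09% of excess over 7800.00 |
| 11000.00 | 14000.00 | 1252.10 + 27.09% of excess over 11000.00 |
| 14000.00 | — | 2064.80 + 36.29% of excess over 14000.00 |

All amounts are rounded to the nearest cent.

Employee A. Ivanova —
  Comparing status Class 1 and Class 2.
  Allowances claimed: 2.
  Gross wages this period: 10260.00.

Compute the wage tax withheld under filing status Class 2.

964.22

Wage Tax (Class 2): taxable = 10260.00 − 2×384.00 = 9492.00
  641.22 + 19.09% × (9492.00 − 7800.00) = 641.22 + 19.09% × 1692.00 = 964.22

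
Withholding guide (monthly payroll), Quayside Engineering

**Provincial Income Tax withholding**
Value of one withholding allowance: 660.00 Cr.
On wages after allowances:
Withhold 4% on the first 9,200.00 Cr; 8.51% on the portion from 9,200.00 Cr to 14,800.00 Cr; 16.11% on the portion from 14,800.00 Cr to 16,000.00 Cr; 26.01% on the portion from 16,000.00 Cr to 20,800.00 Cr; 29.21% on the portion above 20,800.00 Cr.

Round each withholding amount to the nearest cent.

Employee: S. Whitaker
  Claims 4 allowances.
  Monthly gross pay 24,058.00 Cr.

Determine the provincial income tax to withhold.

Provincial Income Tax: taxable = 24,058.00 Cr − 4×660.00 Cr = 21,418.00 Cr
  2,286.36 Cr + 29.21% × (21,418.00 Cr − 20,800.00 Cr) = 2,286.36 Cr + 29.21% × 618.00 Cr = 2,466.88 Cr

2,466.88 Cr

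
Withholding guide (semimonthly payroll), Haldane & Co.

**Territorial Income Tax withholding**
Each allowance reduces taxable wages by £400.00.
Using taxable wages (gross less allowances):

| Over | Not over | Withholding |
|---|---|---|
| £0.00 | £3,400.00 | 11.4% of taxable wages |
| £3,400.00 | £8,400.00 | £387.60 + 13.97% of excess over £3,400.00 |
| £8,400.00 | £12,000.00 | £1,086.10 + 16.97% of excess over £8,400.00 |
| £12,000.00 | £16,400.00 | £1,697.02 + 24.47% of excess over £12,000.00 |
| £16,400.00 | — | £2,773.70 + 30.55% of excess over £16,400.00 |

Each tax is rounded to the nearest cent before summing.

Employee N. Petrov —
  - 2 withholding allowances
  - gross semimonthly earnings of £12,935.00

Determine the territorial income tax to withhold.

£1,730.05

Territorial Income Tax: taxable = £12,935.00 − 2×£400.00 = £12,135.00
  £1,697.02 + 24.47% × (£12,135.00 − £12,000.00) = £1,697.02 + 24.47% × £135.00 = £1,730.05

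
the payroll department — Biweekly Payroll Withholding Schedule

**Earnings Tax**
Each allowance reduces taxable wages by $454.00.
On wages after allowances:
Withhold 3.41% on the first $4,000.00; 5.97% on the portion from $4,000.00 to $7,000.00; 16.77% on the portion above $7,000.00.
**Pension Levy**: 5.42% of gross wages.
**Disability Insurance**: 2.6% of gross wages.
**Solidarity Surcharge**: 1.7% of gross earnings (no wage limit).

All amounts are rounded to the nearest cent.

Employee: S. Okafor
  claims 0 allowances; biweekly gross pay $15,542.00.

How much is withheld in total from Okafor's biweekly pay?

$3,258.67

Earnings Tax: taxable = $15,542.00
  $315.50 + 16.77% × ($15,542.00 − $7,000.00) = $315.50 + 16.77% × $8,542.00 = $1,747.99
Pension Levy: 5.42% × $15,542.00 = $842.38
Disability Insurance: 2.6% × $15,542.00 = $404.09
Solidarity Surcharge: 1.7% × $15,542.00 = $264.21
Total: $1,747.99 + $842.38 + $404.09 + $264.21 = $3,258.67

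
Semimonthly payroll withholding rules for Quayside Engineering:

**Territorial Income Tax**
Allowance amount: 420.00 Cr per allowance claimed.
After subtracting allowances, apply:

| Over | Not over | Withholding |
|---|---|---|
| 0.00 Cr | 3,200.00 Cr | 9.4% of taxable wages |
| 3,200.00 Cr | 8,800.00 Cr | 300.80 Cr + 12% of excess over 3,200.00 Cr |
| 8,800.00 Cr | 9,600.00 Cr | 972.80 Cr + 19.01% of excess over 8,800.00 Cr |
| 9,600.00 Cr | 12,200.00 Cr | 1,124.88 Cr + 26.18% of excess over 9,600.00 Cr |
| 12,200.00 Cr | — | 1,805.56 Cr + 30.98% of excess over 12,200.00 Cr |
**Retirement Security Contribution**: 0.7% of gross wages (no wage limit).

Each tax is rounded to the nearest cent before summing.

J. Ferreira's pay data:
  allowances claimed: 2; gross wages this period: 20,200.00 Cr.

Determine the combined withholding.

4,165.13 Cr

Territorial Income Tax: taxable = 20,200.00 Cr − 2×420.00 Cr = 19,360.00 Cr
  1,805.56 Cr + 30.98% × (19,360.00 Cr − 12,200.00 Cr) = 1,805.56 Cr + 30.98% × 7,160.00 Cr = 4,023.73 Cr
Retirement Security Contribution: 0.7% × 20,200.00 Cr = 141.40 Cr
Total: 4,023.73 Cr + 141.40 Cr = 4,165.13 Cr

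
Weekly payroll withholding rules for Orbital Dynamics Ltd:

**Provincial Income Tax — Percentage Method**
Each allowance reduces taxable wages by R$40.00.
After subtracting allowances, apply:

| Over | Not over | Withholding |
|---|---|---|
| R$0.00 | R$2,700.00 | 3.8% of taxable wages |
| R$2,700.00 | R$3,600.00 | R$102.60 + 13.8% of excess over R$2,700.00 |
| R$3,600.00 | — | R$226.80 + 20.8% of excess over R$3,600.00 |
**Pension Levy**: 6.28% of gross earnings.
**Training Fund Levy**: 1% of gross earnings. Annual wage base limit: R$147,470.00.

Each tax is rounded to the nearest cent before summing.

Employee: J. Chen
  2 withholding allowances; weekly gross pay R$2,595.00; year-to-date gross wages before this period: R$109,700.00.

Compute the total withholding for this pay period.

Provincial Income Tax: taxable = R$2,595.00 − 2×R$40.00 = R$2,515.00
  3.8% × R$2,515.00 = R$95.57
Pension Levy: 6.28% × R$2,595.00 = R$162.97
Training Fund Levy: 1% × R$2,595.00 = R$25.95
Total: R$95.57 + R$162.97 + R$25.95 = R$284.49

R$284.49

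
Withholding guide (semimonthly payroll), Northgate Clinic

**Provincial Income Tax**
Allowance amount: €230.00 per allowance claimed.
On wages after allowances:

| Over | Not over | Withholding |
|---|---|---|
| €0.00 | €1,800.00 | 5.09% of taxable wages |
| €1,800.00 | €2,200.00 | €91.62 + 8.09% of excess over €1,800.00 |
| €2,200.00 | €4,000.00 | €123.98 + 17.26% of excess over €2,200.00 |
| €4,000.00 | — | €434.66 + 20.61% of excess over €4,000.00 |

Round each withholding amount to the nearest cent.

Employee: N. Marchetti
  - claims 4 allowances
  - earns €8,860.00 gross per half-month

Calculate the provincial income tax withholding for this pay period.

€1,246.69

Provincial Income Tax: taxable = €8,860.00 − 4×€230.00 = €7,940.00
  €434.66 + 20.61% × (€7,940.00 − €4,000.00) = €434.66 + 20.61% × €3,940.00 = €1,246.69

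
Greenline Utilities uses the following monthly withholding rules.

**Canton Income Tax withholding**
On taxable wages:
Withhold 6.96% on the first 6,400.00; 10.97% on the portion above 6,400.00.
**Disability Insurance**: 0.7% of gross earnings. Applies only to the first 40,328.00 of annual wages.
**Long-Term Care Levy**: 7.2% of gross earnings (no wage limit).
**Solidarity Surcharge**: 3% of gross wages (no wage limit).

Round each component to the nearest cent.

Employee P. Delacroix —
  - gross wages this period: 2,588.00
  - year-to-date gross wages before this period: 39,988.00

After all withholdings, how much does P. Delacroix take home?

Canton Income Tax: taxable = 2,588.00
  6.96% × 2,588.00 = 180.12
Disability Insurance: cap 40,328.00 − YTD 39,988.00 = 340.00 subject; 0.7% × 340.00 = 2.38
Long-Term Care Levy: 7.2% × 2,588.00 = 186.34
Solidarity Surcharge: 3% × 2,588.00 = 77.64
Total withheld: 180.12 + 2.38 + 186.34 + 77.64 = 446.48
Net pay: 2,588.00 − 446.48 = 2,141.52

2,141.52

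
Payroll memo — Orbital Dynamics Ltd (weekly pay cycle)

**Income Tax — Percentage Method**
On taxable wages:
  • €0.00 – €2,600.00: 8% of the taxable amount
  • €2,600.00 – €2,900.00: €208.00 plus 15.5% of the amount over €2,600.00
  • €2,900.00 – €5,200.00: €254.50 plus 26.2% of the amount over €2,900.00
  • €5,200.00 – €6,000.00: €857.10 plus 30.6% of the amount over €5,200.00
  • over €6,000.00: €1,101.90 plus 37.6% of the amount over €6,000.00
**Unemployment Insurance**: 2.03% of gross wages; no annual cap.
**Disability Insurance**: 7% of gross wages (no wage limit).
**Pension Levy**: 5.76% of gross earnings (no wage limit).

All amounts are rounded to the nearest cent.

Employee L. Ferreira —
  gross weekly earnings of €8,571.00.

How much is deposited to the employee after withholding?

Income Tax: taxable = €8,571.00
  €1,101.90 + 37.6% × (€8,571.00 − €6,000.00) = €1,101.90 + 37.6% × €2,571.00 = €2,068.60
Unemployment Insurance: 2.03% × €8,571.00 = €173.99
Disability Insurance: 7% × €8,571.00 = €599.97
Pension Levy: 5.76% × €8,571.00 = €493.69
Total withheld: €2,068.60 + €173.99 + €599.97 + €493.69 = €3,336.25
Net pay: €8,571.00 − €3,336.25 = €5,234.75

€5,234.75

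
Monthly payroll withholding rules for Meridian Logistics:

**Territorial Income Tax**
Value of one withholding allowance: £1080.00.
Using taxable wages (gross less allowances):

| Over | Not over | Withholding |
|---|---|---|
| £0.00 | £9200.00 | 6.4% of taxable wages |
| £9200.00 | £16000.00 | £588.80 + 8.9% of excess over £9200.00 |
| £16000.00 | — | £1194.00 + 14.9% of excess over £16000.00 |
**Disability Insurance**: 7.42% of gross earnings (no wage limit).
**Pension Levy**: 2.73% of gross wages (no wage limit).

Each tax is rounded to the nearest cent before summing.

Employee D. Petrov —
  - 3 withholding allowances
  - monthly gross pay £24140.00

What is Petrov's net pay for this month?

£19765.69

Territorial Income Tax: taxable = £24140.00 − 3×£1080.00 = £20900.00
  £1194.00 + 14.9% × (£20900.00 − £16000.00) = £1194.00 + 14.9% × £4900.00 = £1924.10
Disability Insurance: 7.42% × £24140.00 = £1791.19
Pension Levy: 2.73% × £24140.00 = £659.02
Total withheld: £1924.10 + £1791.19 + £659.02 = £4374.31
Net pay: £24140.00 − £4374.31 = £19765.69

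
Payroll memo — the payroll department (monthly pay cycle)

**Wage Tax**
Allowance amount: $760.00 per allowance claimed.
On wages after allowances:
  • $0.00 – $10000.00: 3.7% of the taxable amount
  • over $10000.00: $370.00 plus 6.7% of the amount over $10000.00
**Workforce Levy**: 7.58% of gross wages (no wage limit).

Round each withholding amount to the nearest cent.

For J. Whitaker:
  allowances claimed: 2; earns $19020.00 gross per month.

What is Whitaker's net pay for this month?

Wage Tax: taxable = $19020.00 − 2×$760.00 = $17500.00
  $370.00 + 6.7% × ($17500.00 − $10000.00) = $370.00 + 6.7% × $7500.00 = $872.50
Workforce Levy: 7.58% × $19020.00 = $1441.72
Total withheld: $872.50 + $1441.72 = $2314.22
Net pay: $19020.00 − $2314.22 = $16705.78

$16705.78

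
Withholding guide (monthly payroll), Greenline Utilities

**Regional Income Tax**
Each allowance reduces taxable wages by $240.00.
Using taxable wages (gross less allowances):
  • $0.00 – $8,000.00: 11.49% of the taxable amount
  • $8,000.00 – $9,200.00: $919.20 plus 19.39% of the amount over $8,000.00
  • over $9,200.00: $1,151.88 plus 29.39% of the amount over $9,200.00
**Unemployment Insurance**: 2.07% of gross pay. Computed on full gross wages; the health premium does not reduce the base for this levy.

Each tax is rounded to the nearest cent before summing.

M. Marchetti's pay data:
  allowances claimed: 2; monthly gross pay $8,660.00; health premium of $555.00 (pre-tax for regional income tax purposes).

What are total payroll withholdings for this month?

$1,055.37

Regional Income Tax: taxable = $8,660.00 − $555.00 − 2×$240.00 = $7,625.00
  11.49% × $7,625.00 = $876.11
Unemployment Insurance: 2.07% × $8,660.00 = $179.26
Total: $876.11 + $179.26 = $1,055.37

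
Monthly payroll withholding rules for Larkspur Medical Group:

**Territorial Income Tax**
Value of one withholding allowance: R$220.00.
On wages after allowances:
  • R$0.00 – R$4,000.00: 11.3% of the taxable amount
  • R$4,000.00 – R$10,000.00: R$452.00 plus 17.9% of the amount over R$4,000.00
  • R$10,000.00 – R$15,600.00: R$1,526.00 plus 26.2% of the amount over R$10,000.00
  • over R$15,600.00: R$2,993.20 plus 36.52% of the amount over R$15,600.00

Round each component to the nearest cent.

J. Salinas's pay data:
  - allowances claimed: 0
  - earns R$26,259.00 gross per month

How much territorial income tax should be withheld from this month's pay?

R$6,885.87

Territorial Income Tax: taxable = R$26,259.00
  R$2,993.20 + 36.52% × (R$26,259.00 − R$15,600.00) = R$2,993.20 + 36.52% × R$10,659.00 = R$6,885.87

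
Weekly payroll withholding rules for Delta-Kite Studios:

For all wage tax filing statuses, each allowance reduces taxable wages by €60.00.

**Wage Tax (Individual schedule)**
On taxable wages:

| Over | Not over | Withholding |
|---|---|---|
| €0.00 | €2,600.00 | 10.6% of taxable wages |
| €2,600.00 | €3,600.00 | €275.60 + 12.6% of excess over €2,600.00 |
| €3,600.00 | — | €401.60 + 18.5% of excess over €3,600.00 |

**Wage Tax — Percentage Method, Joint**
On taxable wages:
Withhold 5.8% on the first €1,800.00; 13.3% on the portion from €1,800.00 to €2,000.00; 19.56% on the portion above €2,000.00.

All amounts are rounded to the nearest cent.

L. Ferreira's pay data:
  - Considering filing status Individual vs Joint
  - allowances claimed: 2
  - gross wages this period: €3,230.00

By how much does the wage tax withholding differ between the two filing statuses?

€8.26

Wage Tax (Individual): taxable = €3,230.00 − 2×€60.00 = €3,110.00
  €275.60 + 12.6% × (€3,110.00 − €2,600.00) = €275.60 + 12.6% × €510.00 = €339.86
Wage Tax (Joint): taxable = €3,230.00 − 2×€60.00 = €3,110.00
  €131.00 + 19.56% × (€3,110.00 − €2,000.00) = €131.00 + 19.56% × €1,110.00 = €348.12
Difference: |€339.86 − €348.12| = €8.26 (higher under Joint)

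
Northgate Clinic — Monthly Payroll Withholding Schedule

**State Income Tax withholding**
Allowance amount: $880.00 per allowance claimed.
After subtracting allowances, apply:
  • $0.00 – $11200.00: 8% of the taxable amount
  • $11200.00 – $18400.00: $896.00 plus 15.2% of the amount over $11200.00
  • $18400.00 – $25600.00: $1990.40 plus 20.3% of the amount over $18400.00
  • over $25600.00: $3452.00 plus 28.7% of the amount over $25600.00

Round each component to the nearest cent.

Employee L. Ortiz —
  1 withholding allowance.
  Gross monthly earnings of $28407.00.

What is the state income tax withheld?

$4005.05

State Income Tax: taxable = $28407.00 − 1×$880.00 = $27527.00
  $3452.00 + 28.7% × ($27527.00 − $25600.00) = $3452.00 + 28.7% × $1927.00 = $4005.05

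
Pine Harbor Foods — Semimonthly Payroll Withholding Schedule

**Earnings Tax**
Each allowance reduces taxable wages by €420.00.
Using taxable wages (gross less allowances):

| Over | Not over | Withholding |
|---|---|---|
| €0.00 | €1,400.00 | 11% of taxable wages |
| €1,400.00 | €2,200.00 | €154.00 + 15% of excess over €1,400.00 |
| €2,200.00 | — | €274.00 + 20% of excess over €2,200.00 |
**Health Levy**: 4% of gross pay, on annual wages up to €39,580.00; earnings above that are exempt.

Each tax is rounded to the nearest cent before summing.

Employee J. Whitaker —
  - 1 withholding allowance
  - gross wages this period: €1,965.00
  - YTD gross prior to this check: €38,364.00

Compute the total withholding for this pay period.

Earnings Tax: taxable = €1,965.00 − 1×€420.00 = €1,545.00
  €154.00 + 15% × (€1,545.00 − €1,400.00) = €154.00 + 15% × €145.00 = €175.75
Health Levy: cap €39,580.00 − YTD €38,364.00 = €1,216.00 subject; 4% × €1,216.00 = €48.64
Total: €175.75 + €48.64 = €224.39

€224.39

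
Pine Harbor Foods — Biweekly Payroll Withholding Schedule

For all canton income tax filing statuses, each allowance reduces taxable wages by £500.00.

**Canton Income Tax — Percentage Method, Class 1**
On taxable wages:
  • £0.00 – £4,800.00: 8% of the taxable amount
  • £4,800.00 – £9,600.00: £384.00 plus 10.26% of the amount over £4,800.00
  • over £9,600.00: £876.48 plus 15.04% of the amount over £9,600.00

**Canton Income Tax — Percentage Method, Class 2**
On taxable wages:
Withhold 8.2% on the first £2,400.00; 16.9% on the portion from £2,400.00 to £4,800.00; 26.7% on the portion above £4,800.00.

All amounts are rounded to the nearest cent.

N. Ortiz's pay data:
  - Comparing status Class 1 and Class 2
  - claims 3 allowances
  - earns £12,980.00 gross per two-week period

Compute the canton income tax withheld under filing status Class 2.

£2,385.96

Canton Income Tax (Class 2): taxable = £12,980.00 − 3×£500.00 = £11,480.00
  £602.40 + 26.7% × (£11,480.00 − £4,800.00) = £602.40 + 26.7% × £6,680.00 = £2,385.96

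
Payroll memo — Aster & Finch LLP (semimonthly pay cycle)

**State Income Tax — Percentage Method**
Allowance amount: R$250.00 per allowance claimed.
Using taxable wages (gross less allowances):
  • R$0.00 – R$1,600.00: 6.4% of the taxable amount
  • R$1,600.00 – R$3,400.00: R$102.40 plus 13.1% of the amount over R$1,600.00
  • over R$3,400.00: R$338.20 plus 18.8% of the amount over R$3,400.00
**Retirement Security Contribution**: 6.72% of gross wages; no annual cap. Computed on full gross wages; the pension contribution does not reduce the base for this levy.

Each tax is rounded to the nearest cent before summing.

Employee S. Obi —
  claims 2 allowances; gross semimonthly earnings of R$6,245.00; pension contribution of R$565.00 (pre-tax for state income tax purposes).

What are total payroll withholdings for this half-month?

State Income Tax: taxable = R$6,245.00 − R$565.00 − 2×R$250.00 = R$5,180.00
  R$338.20 + 18.8% × (R$5,180.00 − R$3,400.00) = R$338.20 + 18.8% × R$1,780.00 = R$672.84
Retirement Security Contribution: 6.72% × R$6,245.00 = R$419.66
Total: R$672.84 + R$419.66 = R$1,092.50

R$1,092.50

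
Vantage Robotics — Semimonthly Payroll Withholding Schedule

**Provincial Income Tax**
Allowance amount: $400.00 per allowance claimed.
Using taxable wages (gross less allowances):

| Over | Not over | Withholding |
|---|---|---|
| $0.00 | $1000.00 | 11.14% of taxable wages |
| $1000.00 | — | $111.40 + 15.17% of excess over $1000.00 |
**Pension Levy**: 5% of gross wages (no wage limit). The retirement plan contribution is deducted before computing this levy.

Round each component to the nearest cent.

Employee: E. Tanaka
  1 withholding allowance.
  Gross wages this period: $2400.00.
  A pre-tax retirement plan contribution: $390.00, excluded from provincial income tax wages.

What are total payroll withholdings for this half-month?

Provincial Income Tax: taxable = $2400.00 − $390.00 − 1×$400.00 = $1610.00
  $111.40 + 15.17% × ($1610.00 − $1000.00) = $111.40 + 15.17% × $610.00 = $203.94
Pension Levy: 5% × $2010.00 = $100.50
Total: $203.94 + $100.50 = $304.44

$304.44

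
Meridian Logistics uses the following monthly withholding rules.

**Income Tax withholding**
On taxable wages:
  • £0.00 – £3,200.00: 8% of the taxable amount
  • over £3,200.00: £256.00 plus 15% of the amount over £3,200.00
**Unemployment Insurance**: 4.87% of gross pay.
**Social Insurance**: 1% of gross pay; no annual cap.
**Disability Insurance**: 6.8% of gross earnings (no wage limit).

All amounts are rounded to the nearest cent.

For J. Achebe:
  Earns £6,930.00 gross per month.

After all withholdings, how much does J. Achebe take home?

£5,236.47

Income Tax: taxable = £6,930.00
  £256.00 + 15% × (£6,930.00 − £3,200.00) = £256.00 + 15% × £3,730.00 = £815.50
Unemployment Insurance: 4.87% × £6,930.00 = £337.49
Social Insurance: 1% × £6,930.00 = £69.30
Disability Insurance: 6.8% × £6,930.00 = £471.24
Total withheld: £815.50 + £337.49 + £69.30 + £471.24 = £1,693.53
Net pay: £6,930.00 − £1,693.53 = £5,236.47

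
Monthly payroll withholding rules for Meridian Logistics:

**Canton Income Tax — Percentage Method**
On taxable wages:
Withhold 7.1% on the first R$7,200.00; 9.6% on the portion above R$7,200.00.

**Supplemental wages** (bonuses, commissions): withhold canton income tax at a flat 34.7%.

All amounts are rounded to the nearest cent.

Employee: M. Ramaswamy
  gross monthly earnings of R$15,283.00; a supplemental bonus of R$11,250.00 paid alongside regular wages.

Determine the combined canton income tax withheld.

Canton Income Tax: taxable = R$15,283.00
  R$511.20 + 9.6% × (R$15,283.00 − R$7,200.00) = R$511.20 + 9.6% × R$8,083.00 = R$1,287.17
Supplemental (34.7% flat on bonus): 34.7% × R$11,250.00 = R$3,903.75
Total canton income tax: R$1,287.17 + R$3,903.75 = R$5,190.92

R$5,190.92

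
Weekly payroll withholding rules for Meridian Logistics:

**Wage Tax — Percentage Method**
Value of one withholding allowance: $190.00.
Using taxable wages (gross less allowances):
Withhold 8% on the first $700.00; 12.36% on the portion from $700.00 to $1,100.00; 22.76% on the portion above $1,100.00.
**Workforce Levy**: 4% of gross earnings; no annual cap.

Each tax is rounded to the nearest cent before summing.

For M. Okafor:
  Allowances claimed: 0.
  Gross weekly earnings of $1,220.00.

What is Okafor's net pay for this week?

$1,038.45

Wage Tax: taxable = $1,220.00
  $105.44 + 22.76% × ($1,220.00 − $1,100.00) = $105.44 + 22.76% × $120.00 = $132.75
Workforce Levy: 4% × $1,220.00 = $48.80
Total withheld: $132.75 + $48.80 = $181.55
Net pay: $1,220.00 − $181.55 = $1,038.45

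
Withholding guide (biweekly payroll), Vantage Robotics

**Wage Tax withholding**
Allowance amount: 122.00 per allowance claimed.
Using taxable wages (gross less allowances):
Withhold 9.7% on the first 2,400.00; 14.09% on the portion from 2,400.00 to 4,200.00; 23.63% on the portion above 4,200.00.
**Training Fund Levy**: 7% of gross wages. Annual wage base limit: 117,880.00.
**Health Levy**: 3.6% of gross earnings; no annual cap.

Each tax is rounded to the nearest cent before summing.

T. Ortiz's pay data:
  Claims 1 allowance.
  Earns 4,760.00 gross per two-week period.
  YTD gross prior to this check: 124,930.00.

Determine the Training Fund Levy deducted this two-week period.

0.00

Training Fund Levy: YTD 124,930.00 ≥ cap 117,880.00 → 0.00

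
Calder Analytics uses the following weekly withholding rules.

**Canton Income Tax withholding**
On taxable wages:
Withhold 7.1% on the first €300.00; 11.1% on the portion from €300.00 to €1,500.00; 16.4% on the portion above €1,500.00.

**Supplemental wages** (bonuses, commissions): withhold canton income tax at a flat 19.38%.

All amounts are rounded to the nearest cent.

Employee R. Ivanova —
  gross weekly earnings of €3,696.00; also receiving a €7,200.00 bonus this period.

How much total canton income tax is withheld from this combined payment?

Canton Income Tax: taxable = €3,696.00
  €154.50 + 16.4% × (€3,696.00 − €1,500.00) = €154.50 + 16.4% × €2,196.00 = €514.64
Supplemental (19.38% flat on bonus): 19.38% × €7,200.00 = €1,395.36
Total canton income tax: €514.64 + €1,395.36 = €1,910.00

€1,910.00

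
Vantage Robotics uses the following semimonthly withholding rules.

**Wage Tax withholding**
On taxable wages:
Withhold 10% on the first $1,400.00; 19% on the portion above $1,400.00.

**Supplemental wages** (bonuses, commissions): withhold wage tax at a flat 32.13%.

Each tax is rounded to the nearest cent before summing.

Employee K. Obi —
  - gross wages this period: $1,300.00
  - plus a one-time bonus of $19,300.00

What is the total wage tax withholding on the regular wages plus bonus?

Wage Tax: taxable = $1,300.00
  10% × $1,300.00 = $130.00
Supplemental (32.13% flat on bonus): 32.13% × $19,300.00 = $6,201.09
Total wage tax: $130.00 + $6,201.09 = $6,331.09

$6,331.09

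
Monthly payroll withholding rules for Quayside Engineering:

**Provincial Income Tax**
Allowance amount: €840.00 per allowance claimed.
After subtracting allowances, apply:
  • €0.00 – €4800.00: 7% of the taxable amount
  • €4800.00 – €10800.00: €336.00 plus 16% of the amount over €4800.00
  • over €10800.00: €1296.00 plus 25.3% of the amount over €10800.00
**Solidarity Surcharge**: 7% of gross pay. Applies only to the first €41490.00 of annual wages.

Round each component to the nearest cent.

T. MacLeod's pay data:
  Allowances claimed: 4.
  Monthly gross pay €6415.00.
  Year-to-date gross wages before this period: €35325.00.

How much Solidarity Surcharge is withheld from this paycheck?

€431.55

Solidarity Surcharge: cap €41490.00 − YTD €35325.00 = €6165.00 subject; 7% × €6165.00 = €431.55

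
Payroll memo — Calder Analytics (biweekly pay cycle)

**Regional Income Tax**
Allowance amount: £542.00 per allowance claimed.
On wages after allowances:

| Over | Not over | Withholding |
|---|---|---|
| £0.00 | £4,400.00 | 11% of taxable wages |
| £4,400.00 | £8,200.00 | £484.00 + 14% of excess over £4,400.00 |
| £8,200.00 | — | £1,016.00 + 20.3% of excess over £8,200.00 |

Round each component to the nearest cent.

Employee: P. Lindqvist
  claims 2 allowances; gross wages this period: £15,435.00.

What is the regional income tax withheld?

Regional Income Tax: taxable = £15,435.00 − 2×£542.00 = £14,351.00
  £1,016.00 + 20.3% × (£14,351.00 − £8,200.00) = £1,016.00 + 20.3% × £6,151.00 = £2,264.65

£2,264.65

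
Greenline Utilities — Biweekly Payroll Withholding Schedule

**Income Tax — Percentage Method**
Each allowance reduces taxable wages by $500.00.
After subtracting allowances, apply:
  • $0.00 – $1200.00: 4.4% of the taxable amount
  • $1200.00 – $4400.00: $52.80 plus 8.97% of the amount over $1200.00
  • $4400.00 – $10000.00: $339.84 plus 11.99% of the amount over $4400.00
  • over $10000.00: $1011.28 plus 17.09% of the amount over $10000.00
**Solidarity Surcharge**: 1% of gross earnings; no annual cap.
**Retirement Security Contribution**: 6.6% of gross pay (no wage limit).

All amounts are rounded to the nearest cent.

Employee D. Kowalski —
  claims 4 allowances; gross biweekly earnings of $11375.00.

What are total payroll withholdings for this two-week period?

Income Tax: taxable = $11375.00 − 4×$500.00 = $9375.00
  $339.84 + 11.99% × ($9375.00 − $4400.00) = $339.84 + 11.99% × $4975.00 = $936.34
Solidarity Surcharge: 1% × $11375.00 = $113.75
Retirement Security Contribution: 6.6% × $11375.00 = $750.75
Total: $936.34 + $113.75 + $750.75 = $1800.84

$1800.84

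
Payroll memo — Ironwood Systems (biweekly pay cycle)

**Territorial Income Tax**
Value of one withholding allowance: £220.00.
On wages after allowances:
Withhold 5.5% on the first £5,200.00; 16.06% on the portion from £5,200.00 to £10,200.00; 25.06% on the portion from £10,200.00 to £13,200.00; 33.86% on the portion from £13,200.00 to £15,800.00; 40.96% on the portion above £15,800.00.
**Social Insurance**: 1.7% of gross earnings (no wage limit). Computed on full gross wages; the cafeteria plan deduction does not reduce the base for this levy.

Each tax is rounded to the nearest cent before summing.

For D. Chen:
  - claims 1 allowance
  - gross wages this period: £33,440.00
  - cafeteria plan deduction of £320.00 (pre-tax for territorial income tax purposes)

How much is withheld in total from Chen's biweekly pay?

Territorial Income Tax: taxable = £33,440.00 − £320.00 − 1×£220.00 = £32,900.00
  £2,721.16 + 40.96% × (£32,900.00 − £15,800.00) = £2,721.16 + 40.96% × £17,100.00 = £9,725.32
Social Insurance: 1.7% × £33,440.00 = £568.48
Total: £9,725.32 + £568.48 = £10,293.80

£10,293.80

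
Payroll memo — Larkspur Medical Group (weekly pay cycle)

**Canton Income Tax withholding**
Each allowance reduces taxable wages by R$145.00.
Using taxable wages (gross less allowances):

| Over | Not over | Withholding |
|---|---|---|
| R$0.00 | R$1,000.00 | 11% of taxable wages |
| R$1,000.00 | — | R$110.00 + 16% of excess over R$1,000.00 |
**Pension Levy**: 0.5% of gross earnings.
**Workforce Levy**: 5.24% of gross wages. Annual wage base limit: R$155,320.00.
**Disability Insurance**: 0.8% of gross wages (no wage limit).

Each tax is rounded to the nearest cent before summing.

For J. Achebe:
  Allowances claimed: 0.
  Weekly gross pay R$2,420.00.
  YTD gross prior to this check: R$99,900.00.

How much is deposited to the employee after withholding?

R$1,924.53

Canton Income Tax: taxable = R$2,420.00
  R$110.00 + 16% × (R$2,420.00 − R$1,000.00) = R$110.00 + 16% × R$1,420.00 = R$337.20
Pension Levy: 0.5% × R$2,420.00 = R$12.10
Workforce Levy: 5.24% × R$2,420.00 = R$126.81
Disability Insurance: 0.8% × R$2,420.00 = R$19.36
Total withheld: R$337.20 + R$12.10 + R$126.81 + R$19.36 = R$495.47
Net pay: R$2,420.00 − R$495.47 = R$1,924.53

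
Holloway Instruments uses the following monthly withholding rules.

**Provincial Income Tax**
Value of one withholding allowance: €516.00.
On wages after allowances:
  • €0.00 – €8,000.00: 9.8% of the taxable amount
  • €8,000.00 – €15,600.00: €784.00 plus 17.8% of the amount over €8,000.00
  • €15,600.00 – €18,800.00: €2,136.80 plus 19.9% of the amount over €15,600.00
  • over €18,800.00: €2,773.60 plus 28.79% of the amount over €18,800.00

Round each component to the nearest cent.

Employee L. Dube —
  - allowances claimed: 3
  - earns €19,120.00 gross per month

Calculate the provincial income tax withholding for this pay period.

Provincial Income Tax: taxable = €19,120.00 − 3×€516.00 = €17,572.00
  €2,136.80 + 19.9% × (€17,572.00 − €15,600.00) = €2,136.80 + 19.9% × €1,972.00 = €2,529.23

€2,529.23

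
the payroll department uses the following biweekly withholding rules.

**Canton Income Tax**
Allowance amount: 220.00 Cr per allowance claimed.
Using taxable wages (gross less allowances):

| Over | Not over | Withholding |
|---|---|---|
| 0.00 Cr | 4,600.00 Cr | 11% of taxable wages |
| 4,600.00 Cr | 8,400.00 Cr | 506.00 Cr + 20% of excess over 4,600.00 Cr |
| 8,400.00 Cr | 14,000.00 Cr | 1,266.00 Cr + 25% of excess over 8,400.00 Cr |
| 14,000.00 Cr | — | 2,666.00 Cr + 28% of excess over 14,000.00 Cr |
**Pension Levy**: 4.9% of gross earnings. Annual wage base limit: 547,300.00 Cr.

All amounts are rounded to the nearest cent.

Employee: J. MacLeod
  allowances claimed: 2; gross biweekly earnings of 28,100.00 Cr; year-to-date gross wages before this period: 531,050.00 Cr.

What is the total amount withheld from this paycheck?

Canton Income Tax: taxable = 28,100.00 Cr − 2×220.00 Cr = 27,660.00 Cr
  2,666.00 Cr + 28% × (27,660.00 Cr − 14,000.00 Cr) = 2,666.00 Cr + 28% × 13,660.00 Cr = 6,490.80 Cr
Pension Levy: cap 547,300.00 Cr − YTD 531,050.00 Cr = 16,250.00 Cr subject; 4.9% × 16,250.00 Cr = 796.25 Cr
Total: 6,490.80 Cr + 796.25 Cr = 7,287.05 Cr

7,287.05 Cr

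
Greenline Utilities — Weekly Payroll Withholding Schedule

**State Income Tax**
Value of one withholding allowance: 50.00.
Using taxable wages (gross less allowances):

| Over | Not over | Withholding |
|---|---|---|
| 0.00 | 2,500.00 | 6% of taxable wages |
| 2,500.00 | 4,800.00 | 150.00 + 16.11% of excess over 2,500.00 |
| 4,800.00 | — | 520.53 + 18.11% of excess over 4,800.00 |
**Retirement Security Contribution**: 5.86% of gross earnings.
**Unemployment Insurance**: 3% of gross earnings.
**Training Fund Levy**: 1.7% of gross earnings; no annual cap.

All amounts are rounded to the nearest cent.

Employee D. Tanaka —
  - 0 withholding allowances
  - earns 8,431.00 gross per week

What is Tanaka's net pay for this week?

State Income Tax: taxable = 8,431.00
  520.53 + 18.11% × (8,431.00 − 4,800.00) = 520.53 + 18.11% × 3,631.00 = 1,178.10
Retirement Security Contribution: 5.86% × 8,431.00 = 494.06
Unemployment Insurance: 3% × 8,431.00 = 252.93
Training Fund Levy: 1.7% × 8,431.00 = 143.33
Total withheld: 1,178.10 + 494.06 + 252.93 + 143.33 = 2,068.42
Net pay: 8,431.00 − 2,068.42 = 6,362.58

6,362.58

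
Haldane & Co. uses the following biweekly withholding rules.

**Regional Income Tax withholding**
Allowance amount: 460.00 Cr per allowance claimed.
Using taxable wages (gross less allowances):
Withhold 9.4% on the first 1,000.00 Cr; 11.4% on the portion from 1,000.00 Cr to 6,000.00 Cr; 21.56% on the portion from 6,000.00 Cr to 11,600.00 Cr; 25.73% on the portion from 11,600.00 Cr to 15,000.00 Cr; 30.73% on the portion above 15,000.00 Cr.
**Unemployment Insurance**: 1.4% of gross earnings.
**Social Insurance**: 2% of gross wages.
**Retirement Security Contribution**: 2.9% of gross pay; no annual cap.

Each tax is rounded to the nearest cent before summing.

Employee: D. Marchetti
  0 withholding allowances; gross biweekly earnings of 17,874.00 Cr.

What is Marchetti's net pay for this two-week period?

Regional Income Tax: taxable = 17,874.00 Cr
  2,746.18 Cr + 30.73% × (17,874.00 Cr − 15,000.00 Cr) = 2,746.18 Cr + 30.73% × 2,874.00 Cr = 3,629.36 Cr
Unemployment Insurance: 1.4% × 17,874.00 Cr = 250.24 Cr
Social Insurance: 2% × 17,874.00 Cr = 357.48 Cr
Retirement Security Contribution: 2.9% × 17,874.00 Cr = 518.35 Cr
Total withheld: 3,629.36 Cr + 250.24 Cr + 357.48 Cr + 518.35 Cr = 4,755.43 Cr
Net pay: 17,874.00 Cr − 4,755.43 Cr = 13,118.57 Cr

13,118.57 Cr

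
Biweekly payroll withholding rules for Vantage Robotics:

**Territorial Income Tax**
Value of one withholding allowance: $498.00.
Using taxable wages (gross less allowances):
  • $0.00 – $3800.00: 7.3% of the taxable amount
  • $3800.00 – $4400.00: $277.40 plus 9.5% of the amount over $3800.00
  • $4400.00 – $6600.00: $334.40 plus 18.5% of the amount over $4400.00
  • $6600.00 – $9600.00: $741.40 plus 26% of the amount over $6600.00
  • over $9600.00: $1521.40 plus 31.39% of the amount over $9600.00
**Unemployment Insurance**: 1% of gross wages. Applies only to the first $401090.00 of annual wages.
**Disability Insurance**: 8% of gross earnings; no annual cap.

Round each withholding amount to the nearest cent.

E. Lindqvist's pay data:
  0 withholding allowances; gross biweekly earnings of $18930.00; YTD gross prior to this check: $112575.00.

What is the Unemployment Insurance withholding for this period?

Unemployment Insurance: 1% × $18930.00 = $189.30

$189.30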